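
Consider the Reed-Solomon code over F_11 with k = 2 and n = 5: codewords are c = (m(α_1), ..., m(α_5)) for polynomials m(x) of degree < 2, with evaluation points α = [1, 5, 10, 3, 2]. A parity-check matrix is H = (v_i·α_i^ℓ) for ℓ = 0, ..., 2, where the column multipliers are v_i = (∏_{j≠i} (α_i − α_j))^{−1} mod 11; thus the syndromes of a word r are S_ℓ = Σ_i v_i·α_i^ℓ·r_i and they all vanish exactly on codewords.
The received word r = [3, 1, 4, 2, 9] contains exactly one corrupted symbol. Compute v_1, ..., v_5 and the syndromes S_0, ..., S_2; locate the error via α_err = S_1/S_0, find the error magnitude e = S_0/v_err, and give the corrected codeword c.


S = (5, 10, 9), error at position 5, error magnitude e = 1, c = [3, 1, 4, 2, 8].

Step 1: column multipliers v_i = (∏_{j≠i}(α_i − α_j))^{−1} mod 11.
  i = 1 (α = 1): (1−5)(1−10)(1−3)(1−2) = (−4)·(−9)·(−2)·(−1) = 72 ≡ 6, so v_1 = 6^{−1} = 2 (mod 11).
  i = 2 (α = 5): (5−1)(5−10)(5−3)(5−2) = 4·(−5)·2·3 = −120 ≡ 1, so v_2 = 1^{−1} = 1 (mod 11).
  i = 3 (α = 10): (10−1)(10−5)(10−3)(10−2) = 9·5·7·8 = 2520 ≡ 1, so v_3 = 1^{−1} = 1 (mod 11).
  i = 4 (α = 3): (3−1)(3−5)(3−10)(3−2) = 2·(−2)·(−7)·1 = 28 ≡ 6, so v_4 = 6^{−1} = 2 (mod 11).
  i = 5 (α = 2): (2−1)(2−5)(2−10)(2−3) = 1·(−3)·(−8)·(−1) = −24 ≡ 9, so v_5 = 9^{−1} = 5 (mod 11).
  v = [2, 1, 1, 2, 5].
Step 2: syndromes of r = [3, 1, 4, 2, 9] (all sums mod 11).
  S_0 = Σ v_i r_i = 2·3 + 1·1 + 1·4 + 2·2 + 5·9 = 60 ≡ 5.
  S_1 = Σ v_i α_i r_i = 2·1·3 + 1·5·1 + 1·10·4 + 2·3·2 + 5·2·9 = 153 ≡ 10.
  α_i^2 mod 11 = [1, 3, 1, 9, 4].
  S_2 = Σ v_i α_i^2 r_i = 2·1·3 + 1·3·1 + 1·1·4 + 2·9·2 + 5·4·9 = 229 ≡ 9.
  S = (5, 10, 9) ≠ 0, so r is not a codeword (an error is present).
Step 3: locate the error. For a single error e at position i, S_ℓ = v_i·e·α_i^ℓ, so α_err = S_1/S_0.
  S_0^{−1} = 5^{−1} = 9 (mod 11), so α_err = 10·9 = 90 ≡ 2 = α_5. Error position i = 5.
  Consistency check: S_2/S_1 = 9·10 = 90 ≡ 2 = α_err ✓ (single-error assumption holds).
Step 4: error magnitude e = S_0/v_5 = S_0·∏_{j≠5}(α_5 − α_j) = 5·9 = 45 ≡ 1 (mod 11).
Step 5: correct position 5: c_5 = r_5 − e = 9 − 1 ≡ 8 (mod 11). Hence c = [3, 1, 4, 2, 8].
  Check: interpolating c through the α_i gives m(x) = 9 + 5·x (degree < 2) with m(α_i) = c_i for every i, so c is indeed a codeword.


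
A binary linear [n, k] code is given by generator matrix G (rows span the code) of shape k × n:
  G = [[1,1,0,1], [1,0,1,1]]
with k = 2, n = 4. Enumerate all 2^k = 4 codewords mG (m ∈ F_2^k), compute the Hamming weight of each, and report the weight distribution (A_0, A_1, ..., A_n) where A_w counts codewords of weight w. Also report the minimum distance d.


Weight distribution: A_0 = 1, A_2 = 1, A_3 = 2. Minimum distance d = 2.

Enumerate all 2^2 = 4 messages m ∈ F_2^2.
For each, compute codeword c = mG in F_2^4, then tally its weight.
  m = 00 → c = 0000, weight = 0.
  m = 10 → c = 1101, weight = 3.
  m = 01 → c = 1011, weight = 3.
  m = 11 → c = 0110, weight = 2.
Tally weights:
  weight 0: 1 codewords.
  weight 2: 1 codewords.
  weight 3: 2 codewords.
Minimum distance d = smallest w > 0 with A_w > 0 = 2.
Sanity: Σ A_w = 4 = 2^2 = 4 ✓.


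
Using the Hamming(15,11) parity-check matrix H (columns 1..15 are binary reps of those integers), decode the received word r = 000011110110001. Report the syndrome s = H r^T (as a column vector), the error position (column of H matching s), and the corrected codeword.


s = (0, 0, 1, 0)^T, error position = 2, corrected codeword c = 010011110110001

Compute s = H r^T mod 2 one row at a time:
  s_1 = 1 + 0 + 1 + 1 + 0 + 0 + 0 + 1 = 4 ≡ 0 (mod 2).
  s_2 = 0 + 1 + 1 + 1 + 0 + 0 + 0 + 1 = 4 ≡ 0 (mod 2).
  s_3 = 0 + 0 + 1 + 1 + 1 + 1 + 0 + 1 = 5 ≡ 1 (mod 2).
  s_4 = 0 + 0 + 1 + 1 + 0 + 1 + 0 + 1 = 4 ≡ 0 (mod 2).
s = (0, 0, 1, 0)^T — this equals column 2 of H (binary 0010), so error is at position 2.
Correct: flip bit 2 of r = 000011110110001 to get c = 010011110110001.


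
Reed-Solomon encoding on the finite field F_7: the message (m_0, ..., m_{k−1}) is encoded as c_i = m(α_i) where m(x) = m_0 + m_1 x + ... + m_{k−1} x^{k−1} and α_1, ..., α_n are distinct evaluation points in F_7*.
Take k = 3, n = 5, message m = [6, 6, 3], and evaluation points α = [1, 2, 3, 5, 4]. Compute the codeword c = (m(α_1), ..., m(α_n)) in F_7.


c = [1, 2, 2, 6, 1]

Message polynomial: m(x) = 6 + 6·x + 3·x^2 (mod 7).
For each evaluation point α_i, compute m(α_i) mod 7:
  α_1 = 1: Horner steps 3 → 2 → 1, so m(1) = 1.
  α_2 = 2: Horner steps 3 → 5 → 2, so m(2) = 2.
  α_3 = 3: Horner steps 3 → 1 → 2, so m(3) = 2.
  α_4 = 5: Horner steps 3 → 0 → 6, so m(5) = 6.
  α_5 = 4: Horner steps 3 → 4 → 1, so m(4) = 1.
Codeword c = [1, 2, 2, 6, 1] ∈ F_7^5.


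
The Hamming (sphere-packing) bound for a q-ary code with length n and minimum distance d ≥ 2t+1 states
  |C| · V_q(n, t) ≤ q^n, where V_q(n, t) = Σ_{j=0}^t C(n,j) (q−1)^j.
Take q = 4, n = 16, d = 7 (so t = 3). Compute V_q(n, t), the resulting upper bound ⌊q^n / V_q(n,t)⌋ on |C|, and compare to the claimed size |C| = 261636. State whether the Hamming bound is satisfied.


V_q(n, t) = 16249, q^n = 4294967296, Hamming bound = 264321, |C| = 261636 ≤ bound (satisfied).

Step 1: Compute V_q(n, t) = Σ_{j=0}^3 C(n, j) (q−1)^j.
  j = 0: C(16,0)·(3)^0 = 1·1 = 1.
  j = 1: C(16,1)·(3)^1 = 16·3 = 48.
  j = 2: C(16,2)·(3)^2 = 120·9 = 1080.
  j = 3: C(16,3)·(3)^3 = 560·27 = 15120.
  V_q(n, t) = 1 + 48 + 1080 + 15120 = 16249.
Step 2: q^n = 4^16 = 4294967296.
Step 3: Hamming bound ⌊q^n / V_q(n,t)⌋ = ⌊4294967296/16249⌋ = 264321.
Step 4: Compare |C| = 261636 to 264321: satisfied.
The claimed |C| lies below the Hamming bound.


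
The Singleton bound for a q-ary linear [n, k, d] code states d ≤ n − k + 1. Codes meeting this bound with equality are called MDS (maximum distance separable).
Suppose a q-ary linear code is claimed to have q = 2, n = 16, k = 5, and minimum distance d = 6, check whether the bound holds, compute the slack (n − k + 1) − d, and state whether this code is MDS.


Singleton RHS = n − k + 1 = 12, slack = 6, bound satisfied, not MDS.

Singleton bound: d ≤ n − k + 1.
Here n = 16, k = 5, so n − k + 1 = 12.
Given d = 6, check d ≤ 12: YES.
Slack = (n − k + 1) − d = 6.
The code is NOT MDS (slack = 6 > 0).
Description: the claimed parameters are [16, 5, 6]_2; such a code would be non-MDS.


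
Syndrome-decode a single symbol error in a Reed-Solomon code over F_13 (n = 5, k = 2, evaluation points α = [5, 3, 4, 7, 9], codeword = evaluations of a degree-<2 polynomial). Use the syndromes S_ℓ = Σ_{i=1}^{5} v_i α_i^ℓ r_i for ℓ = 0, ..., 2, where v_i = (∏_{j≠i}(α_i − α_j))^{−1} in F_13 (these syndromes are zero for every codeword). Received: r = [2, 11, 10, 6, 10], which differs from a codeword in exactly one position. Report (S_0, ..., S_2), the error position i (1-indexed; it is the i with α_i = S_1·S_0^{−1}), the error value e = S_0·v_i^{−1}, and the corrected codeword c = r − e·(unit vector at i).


S = (8, 6, 11), error at position 3, error magnitude e = 10, c = [2, 11, 0, 6, 10].

Step 1: column multipliers v_i = (∏_{j≠i}(α_i − α_j))^{−1} mod 13.
  i = 1 (α = 5): (5−3)(5−4)(5−7)(5−9) = 2·1·(−2)·(−4) = 16 ≡ 3, so v_1 = 3^{−1} = 9 (mod 13).
  i = 2 (α = 3): (3−5)(3−4)(3−7)(3−9) = (−2)·(−1)·(−4)·(−6) = 48 ≡ 9, so v_2 = 9^{−1} = 3 (mod 13).
  i = 3 (α = 4): (4−5)(4−3)(4−7)(4−9) = (−1)·1·(−3)·(−5) = −15 ≡ 11, so v_3 = 11^{−1} = 6 (mod 13).
  i = 4 (α = 7): (7−5)(7−3)(7−4)(7−9) = 2·4·3·(−2) = −48 ≡ 4, so v_4 = 4^{−1} = 10 (mod 13).
  i = 5 (α = 9): (9−5)(9−3)(9−4)(9−7) = 4·6·5·2 = 240 ≡ 6, so v_5 = 6^{−1} = 11 (mod 13).
  v = [9, 3, 6, 10, 11].
Step 2: syndromes of r = [2, 11, 10, 6, 10] (all sums mod 13).
  S_0 = Σ v_i r_i = 9·2 + 3·11 + 6·10 + 10·6 + 11·10 = 281 ≡ 8.
  S_1 = Σ v_i α_i r_i = 9·5·2 + 3·3·11 + 6·4·10 + 10·7·6 + 11·9·10 = 1839 ≡ 6.
  α_i^2 mod 13 = [12, 9, 3, 10, 3].
  S_2 = Σ v_i α_i^2 r_i = 9·12·2 + 3·9·11 + 6·3·10 + 10·10·6 + 11·3·10 = 1623 ≡ 11.
  S = (8, 6, 11) ≠ 0, so r is not a codeword (an error is present).
Step 3: locate the error. For a single error e at position i, S_ℓ = v_i·e·α_i^ℓ, so α_err = S_1/S_0.
  S_0^{−1} = 8^{−1} = 5 (mod 13), so α_err = 6·5 = 30 ≡ 4 = α_3. Error position i = 3.
  Consistency check: S_2/S_1 = 11·11 = 121 ≡ 4 = α_err ✓ (single-error assumption holds).
Step 4: error magnitude e = S_0/v_3 = S_0·∏_{j≠3}(α_3 − α_j) = 8·11 = 88 ≡ 10 (mod 13).
Step 5: correct position 3: c_3 = r_3 − e = 10 − 10 ≡ 0 (mod 13). Hence c = [2, 11, 0, 6, 10].
  Check: interpolating c through the α_i gives m(x) = 5 + 2·x (degree < 2) with m(α_i) = c_i for every i, so c is indeed a codeword.


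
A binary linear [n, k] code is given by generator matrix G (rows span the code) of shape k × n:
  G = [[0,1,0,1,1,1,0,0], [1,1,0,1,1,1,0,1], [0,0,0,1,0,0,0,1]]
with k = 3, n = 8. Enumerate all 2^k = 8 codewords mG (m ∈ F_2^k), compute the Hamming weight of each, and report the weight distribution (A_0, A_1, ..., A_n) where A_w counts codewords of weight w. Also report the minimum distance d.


Weight distribution: A_0 = 1, A_2 = 3, A_4 = 3, A_6 = 1. Minimum distance d = 2.

Enumerate all 2^3 = 8 messages m ∈ F_2^3.
For each, compute codeword c = mG in F_2^8, then tally its weight.
  m = 000 → c = 00000000, weight = 0.
  m = 100 → c = 01011100, weight = 4.
  m = 010 → c = 11011101, weight = 6.
  m = 110 → c = 10000001, weight = 2.
  m = 001 → c = 00010001, weight = 2.
  m = 101 → c = 01001101, weight = 4.
  m = 011 → c = 11001100, weight = 4.
  m = 111 → c = 10010000, weight = 2.
Tally weights:
  weight 0: 1 codewords.
  weight 2: 3 codewords.
  weight 4: 3 codewords.
  weight 6: 1 codewords.
Minimum distance d = smallest w > 0 with A_w > 0 = 2.
Sanity: Σ A_w = 8 = 2^3 = 8 ✓.


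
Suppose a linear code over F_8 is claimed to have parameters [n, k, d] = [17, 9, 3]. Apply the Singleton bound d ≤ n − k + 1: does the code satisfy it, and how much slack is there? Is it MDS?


Singleton RHS = n − k + 1 = 9, slack = 6, bound satisfied, not MDS.

Singleton bound: d ≤ n − k + 1.
Here n = 17, k = 9, so n − k + 1 = 9.
Given d = 3, check d ≤ 9: YES.
Slack = (n − k + 1) − d = 6.
The code is NOT MDS (slack = 6 > 0).
Description: the claimed parameters are [17, 9, 3]_8; such a code would be non-MDS.


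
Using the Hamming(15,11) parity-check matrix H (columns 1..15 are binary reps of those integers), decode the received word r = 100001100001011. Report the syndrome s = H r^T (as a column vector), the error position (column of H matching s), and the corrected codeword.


s = (1, 1, 0, 1)^T, error position = 13, corrected codeword c = 100001100001111

Compute s = H r^T mod 2 one row at a time:
  s_1 = 0 + 0 + 0 + 0 + 1 + 0 + 1 + 1 = 3 ≡ 1 (mod 2).
  s_2 = 0 + 0 + 1 + 1 + 1 + 0 + 1 + 1 = 5 ≡ 1 (mod 2).
  s_3 = 0 + 0 + 1 + 1 + 0 + 0 + 1 + 1 = 4 ≡ 0 (mod 2).
  s_4 = 1 + 0 + 0 + 1 + 0 + 0 + 0 + 1 = 3 ≡ 1 (mod 2).
s = (1, 1, 0, 1)^T — this equals column 13 of H (binary 1101), so error is at position 13.
Correct: flip bit 13 of r = 100001100001011 to get c = 100001100001111.


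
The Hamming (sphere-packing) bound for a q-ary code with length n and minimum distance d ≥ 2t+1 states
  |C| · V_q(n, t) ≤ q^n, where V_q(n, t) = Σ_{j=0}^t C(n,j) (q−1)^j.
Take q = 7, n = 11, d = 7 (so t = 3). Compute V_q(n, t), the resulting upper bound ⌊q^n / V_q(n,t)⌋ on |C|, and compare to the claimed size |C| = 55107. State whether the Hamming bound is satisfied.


V_q(n, t) = 37687, q^n = 1977326743, Hamming bound = 52467, |C| = 55107 > bound (violated).

Step 1: Compute V_q(n, t) = Σ_{j=0}^3 C(n, j) (q−1)^j.
  j = 0: C(11,0)·(6)^0 = 1·1 = 1.
  j = 1: C(11,1)·(6)^1 = 11·6 = 66.
  j = 2: C(11,2)·(6)^2 = 55·36 = 1980.
  j = 3: C(11,3)·(6)^3 = 165·216 = 35640.
  V_q(n, t) = 1 + 66 + 1980 + 35640 = 37687.
Step 2: q^n = 7^11 = 1977326743.
Step 3: Hamming bound ⌊q^n / V_q(n,t)⌋ = ⌊1977326743/37687⌋ = 52467.
Step 4: Compare |C| = 55107 to 52467: violated.
The claimed |C| lies above the Hamming bound, so no 7-ary code of length 11 with d ≥ 7 can have 55107 codewords.


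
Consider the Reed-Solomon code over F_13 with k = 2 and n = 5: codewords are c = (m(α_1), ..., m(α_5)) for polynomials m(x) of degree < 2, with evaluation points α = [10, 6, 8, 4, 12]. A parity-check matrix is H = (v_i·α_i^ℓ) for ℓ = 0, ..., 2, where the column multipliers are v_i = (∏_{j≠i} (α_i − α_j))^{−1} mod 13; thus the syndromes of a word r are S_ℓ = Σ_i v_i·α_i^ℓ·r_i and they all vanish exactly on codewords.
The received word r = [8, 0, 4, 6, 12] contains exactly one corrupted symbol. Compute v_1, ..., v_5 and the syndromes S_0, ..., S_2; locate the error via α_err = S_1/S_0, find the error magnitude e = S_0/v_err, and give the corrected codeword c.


S = (7, 2, 8), error at position 4, error magnitude e = 10, c = [8, 0, 4, 9, 12].

Step 1: column multipliers v_i = (∏_{j≠i}(α_i − α_j))^{−1} mod 13.
  i = 1 (α = 10): (10−6)(10−8)(10−4)(10−12) = 4·2·6·(−2) = −96 ≡ 8, so v_1 = 8^{−1} = 5 (mod 13).
  i = 2 (α = 6): (6−10)(6−8)(6−4)(6−12) = (−4)·(−2)·2·(−6) = −96 ≡ 8, so v_2 = 8^{−1} = 5 (mod 13).
  i = 3 (α = 8): (8−10)(8−6)(8−4)(8−12) = (−2)·2·4·(−4) = 64 ≡ 12, so v_3 = 12^{−1} = 12 (mod 13).
  i = 4 (α = 4): (4−10)(4−6)(4−8)(4−12) = (−6)·(−2)·(−4)·(−8) = 384 ≡ 7, so v_4 = 7^{−1} = 2 (mod 13).
  i = 5 (α = 12): (12−10)(12−6)(12−8)(12−4) = 2·6·4·8 = 384 ≡ 7, so v_5 = 7^{−1} = 2 (mod 13).
  v = [5, 5, 12, 2, 2].
Step 2: syndromes of r = [8, 0, 4, 6, 12] (all sums mod 13).
  S_0 = Σ v_i r_i = 5·8 + 5·0 + 12·4 + 2·6 + 2·12 = 124 ≡ 7.
  S_1 = Σ v_i α_i r_i = 5·10·8 + 5·6·0 + 12·8·4 + 2·4·6 + 2·12·12 = 1120 ≡ 2.
  α_i^2 mod 13 = [9, 10, 12, 3, 1].
  S_2 = Σ v_i α_i^2 r_i = 5·9·8 + 5·10·0 + 12·12·4 + 2·3·6 + 2·1·12 = 996 ≡ 8.
  S = (7, 2, 8) ≠ 0, so r is not a codeword (an error is present).
Step 3: locate the error. For a single error e at position i, S_ℓ = v_i·e·α_i^ℓ, so α_err = S_1/S_0.
  S_0^{−1} = 7^{−1} = 2 (mod 13), so α_err = 2·2 = 4 ≡ 4 = α_4. Error position i = 4.
  Consistency check: S_2/S_1 = 8·7 = 56 ≡ 4 = α_err ✓ (single-error assumption holds).
Step 4: error magnitude e = S_0/v_4 = S_0·∏_{j≠4}(α_4 − α_j) = 7·7 = 49 ≡ 10 (mod 13).
Step 5: correct position 4: c_4 = r_4 − e = 6 − 10 ≡ 9 (mod 13). Hence c = [8, 0, 4, 9, 12].
  Check: interpolating c through the α_i gives m(x) = 1 + 2·x (degree < 2) with m(α_i) = c_i for every i, so c is indeed a codeword.


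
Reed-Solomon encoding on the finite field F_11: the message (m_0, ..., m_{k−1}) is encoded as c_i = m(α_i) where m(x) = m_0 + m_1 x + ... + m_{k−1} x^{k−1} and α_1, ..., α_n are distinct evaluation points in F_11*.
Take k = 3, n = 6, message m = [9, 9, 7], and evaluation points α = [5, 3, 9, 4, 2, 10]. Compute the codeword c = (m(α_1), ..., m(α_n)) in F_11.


c = [9, 0, 8, 3, 0, 7]

Message polynomial: m(x) = 9 + 9·x + 7·x^2 (mod 11).
For each evaluation point α_i, compute m(α_i) mod 11:
  α_1 = 5: Horner steps 7 → 0 → 9, so m(5) = 9.
  α_2 = 3: Horner steps 7 → 8 → 0, so m(3) = 0.
  α_3 = 9: Horner steps 7 → 6 → 8, so m(9) = 8.
  α_4 = 4: Horner steps 7 → 4 → 3, so m(4) = 3.
  α_5 = 2: Horner steps 7 → 1 → 0, so m(2) = 0.
  α_6 = 10: Horner steps 7 → 2 → 7, so m(10) = 7.
Codeword c = [9, 0, 8, 3, 0, 7] ∈ F_11^6.


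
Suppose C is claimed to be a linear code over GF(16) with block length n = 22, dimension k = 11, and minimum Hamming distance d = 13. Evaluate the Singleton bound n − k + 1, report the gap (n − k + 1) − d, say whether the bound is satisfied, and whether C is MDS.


Singleton RHS = n − k + 1 = 12, slack = -1, bound violated (no such code; not MDS).

Singleton bound: d ≤ n − k + 1.
Here n = 22, k = 11, so n − k + 1 = 12.
Given d = 13, check d ≤ 12: NO.
Slack = (n − k + 1) − d = -1.
The slack is negative: d = 13 exceeds n − k + 1 = 12 by 1, so the Singleton bound is violated and no linear [22, 11, 13]_16 code can exist. In particular it is not MDS (MDS requires d = n − k + 1 exactly).
Description: the claimed parameters are [22, 11, 13]_16; such a code would be impossible (violates the Singleton bound).


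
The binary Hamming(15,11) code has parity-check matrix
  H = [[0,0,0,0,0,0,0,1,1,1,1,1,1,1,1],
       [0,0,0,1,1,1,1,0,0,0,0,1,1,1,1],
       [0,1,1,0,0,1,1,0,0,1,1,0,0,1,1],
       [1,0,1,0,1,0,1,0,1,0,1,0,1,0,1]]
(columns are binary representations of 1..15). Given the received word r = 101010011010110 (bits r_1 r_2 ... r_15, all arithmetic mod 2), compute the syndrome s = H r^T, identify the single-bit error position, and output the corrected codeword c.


s = (1, 1, 1, 0)^T, error position = 14, corrected codeword c = 101010011010100

Compute s = H r^T mod 2 one row at a time:
  s_1 = 1 + 1 + 0 + 1 + 0 + 1 + 1 + 0 = 5 ≡ 1 (mod 2).
  s_2 = 0 + 1 + 0 + 0 + 0 + 1 + 1 + 0 = 3 ≡ 1 (mod 2).
  s_3 = 0 + 1 + 0 + 0 + 0 + 1 + 1 + 0 = 3 ≡ 1 (mod 2).
  s_4 = 1 + 1 + 1 + 0 + 1 + 1 + 1 + 0 = 6 ≡ 0 (mod 2).
s = (1, 1, 1, 0)^T — this equals column 14 of H (binary 1110), so error is at position 14.
Correct: flip bit 14 of r = 101010011010110 to get c = 101010011010100.


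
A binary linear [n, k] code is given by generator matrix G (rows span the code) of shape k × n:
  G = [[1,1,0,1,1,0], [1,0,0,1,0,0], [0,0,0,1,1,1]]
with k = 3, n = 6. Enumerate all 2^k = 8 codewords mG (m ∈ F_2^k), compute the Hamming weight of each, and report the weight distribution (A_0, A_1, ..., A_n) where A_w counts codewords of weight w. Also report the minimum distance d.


Weight distribution: A_0 = 1, A_2 = 2, A_3 = 4, A_4 = 1. Minimum distance d = 2.

Enumerate all 2^3 = 8 messages m ∈ F_2^3.
For each, compute codeword c = mG in F_2^6, then tally its weight.
  m = 000 → c = 000000, weight = 0.
  m = 100 → c = 110110, weight = 4.
  m = 010 → c = 100100, weight = 2.
  m = 110 → c = 010010, weight = 2.
  m = 001 → c = 000111, weight = 3.
  m = 101 → c = 110001, weight = 3.
  m = 011 → c = 100011, weight = 3.
  m = 111 → c = 010101, weight = 3.
Tally weights:
  weight 0: 1 codewords.
  weight 2: 2 codewords.
  weight 3: 4 codewords.
  weight 4: 1 codewords.
Minimum distance d = smallest w > 0 with A_w > 0 = 2.
Sanity: Σ A_w = 8 = 2^3 = 8 ✓.


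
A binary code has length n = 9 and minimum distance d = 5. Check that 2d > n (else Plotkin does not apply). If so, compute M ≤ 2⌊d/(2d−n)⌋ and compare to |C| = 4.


Plotkin bound M ≤ 10; given |C| = 4 ≤ bound (satisfied).

Check applicability: 2d = 10, n = 9.
2d − n = 1 > 0, so Plotkin applies.
Compute d/(2d−n) = 5/1 ≈ 5.0000.
⌊d/(2d−n)⌋ = 5.
Plotkin bound: M ≤ 2·5 = 10.
Given |C| = 4, check: satisfied.
This |C| is below the Plotkin bound.


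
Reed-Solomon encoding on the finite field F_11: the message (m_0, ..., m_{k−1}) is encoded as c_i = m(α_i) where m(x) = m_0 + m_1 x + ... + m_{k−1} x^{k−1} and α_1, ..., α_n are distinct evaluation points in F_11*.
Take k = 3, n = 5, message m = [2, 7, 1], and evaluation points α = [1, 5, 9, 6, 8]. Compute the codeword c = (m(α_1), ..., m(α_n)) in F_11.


c = [10, 7, 3, 3, 1]

Message polynomial: m(x) = 2 + 7·x + 1·x^2 (mod 11).
For each evaluation point α_i, compute m(α_i) mod 11:
  α_1 = 1: Horner steps 1 → 8 → 10, so m(1) = 10.
  α_2 = 5: Horner steps 1 → 1 → 7, so m(5) = 7.
  α_3 = 9: Horner steps 1 → 5 → 3, so m(9) = 3.
  α_4 = 6: Horner steps 1 → 2 → 3, so m(6) = 3.
  α_5 = 8: Horner steps 1 → 4 → 1, so m(8) = 1.
Codeword c = [10, 7, 3, 3, 1] ∈ F_11^5.


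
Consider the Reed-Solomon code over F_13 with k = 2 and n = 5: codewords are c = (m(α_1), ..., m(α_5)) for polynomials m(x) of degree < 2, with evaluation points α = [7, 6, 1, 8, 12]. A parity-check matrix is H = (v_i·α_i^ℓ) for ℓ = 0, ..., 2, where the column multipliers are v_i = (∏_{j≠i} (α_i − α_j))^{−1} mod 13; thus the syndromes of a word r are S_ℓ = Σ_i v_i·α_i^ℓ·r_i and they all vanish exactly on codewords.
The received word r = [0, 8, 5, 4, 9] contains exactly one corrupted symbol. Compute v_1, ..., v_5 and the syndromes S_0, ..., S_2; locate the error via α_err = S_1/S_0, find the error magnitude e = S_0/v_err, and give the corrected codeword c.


S = (5, 9, 11), error at position 1, error magnitude e = 7, c = [6, 8, 5, 4, 9].

Step 1: column multipliers v_i = (∏_{j≠i}(α_i − α_j))^{−1} mod 13.
  i = 1 (α = 7): (7−6)(7−1)(7−8)(7−12) = 1·6·(−1)·(−5) = 30 ≡ 4, so v_1 = 4^{−1} = 10 (mod 13).
  i = 2 (α = 6): (6−7)(6−1)(6−8)(6−12) = (−1)·5·(−2)·(−6) = −60 ≡ 5, so v_2 = 5^{−1} = 8 (mod 13).
  i = 3 (α = 1): (1−7)(1−6)(1−8)(1−12) = (−6)·(−5)·(−7)·(−11) = 2310 ≡ 9, so v_3 = 9^{−1} = 3 (mod 13).
  i = 4 (α = 8): (8−7)(8−6)(8−1)(8−12) = 1·2·7·(−4) = −56 ≡ 9, so v_4 = 9^{−1} = 3 (mod 13).
  i = 5 (α = 12): (12−7)(12−6)(12−1)(12−8) = 5·6·11·4 = 1320 ≡ 7, so v_5 = 7^{−1} = 2 (mod 13).
  v = [10, 8, 3, 3, 2].
Step 2: syndromes of r = [0, 8, 5, 4, 9] (all sums mod 13).
  S_0 = Σ v_i r_i = 10·0 + 8·8 + 3·5 + 3·4 + 2·9 = 109 ≡ 5.
  S_1 = Σ v_i α_i r_i = 10·7·0 + 8·6·8 + 3·1·5 + 3·8·4 + 2·12·9 = 711 ≡ 9.
  α_i^2 mod 13 = [10, 10, 1, 12, 1].
  S_2 = Σ v_i α_i^2 r_i = 10·10·0 + 8·10·8 + 3·1·5 + 3·12·4 + 2·1·9 = 817 ≡ 11.
  S = (5, 9, 11) ≠ 0, so r is not a codeword (an error is present).
Step 3: locate the error. For a single error e at position i, S_ℓ = v_i·e·α_i^ℓ, so α_err = S_1/S_0.
  S_0^{−1} = 5^{−1} = 8 (mod 13), so α_err = 9·8 = 72 ≡ 7 = α_1. Error position i = 1.
  Consistency check: S_2/S_1 = 11·3 = 33 ≡ 7 = α_err ✓ (single-error assumption holds).
Step 4: error magnitude e = S_0/v_1 = S_0·∏_{j≠1}(α_1 − α_j) = 5·4 = 20 ≡ 7 (mod 13).
Step 5: correct position 1: c_1 = r_1 − e = 0 − 7 ≡ 6 (mod 13). Hence c = [6, 8, 5, 4, 9].
  Check: interpolating c through the α_i gives m(x) = 7 + 11·x (degree < 2) with m(α_i) = c_i for every i, so c is indeed a codeword.


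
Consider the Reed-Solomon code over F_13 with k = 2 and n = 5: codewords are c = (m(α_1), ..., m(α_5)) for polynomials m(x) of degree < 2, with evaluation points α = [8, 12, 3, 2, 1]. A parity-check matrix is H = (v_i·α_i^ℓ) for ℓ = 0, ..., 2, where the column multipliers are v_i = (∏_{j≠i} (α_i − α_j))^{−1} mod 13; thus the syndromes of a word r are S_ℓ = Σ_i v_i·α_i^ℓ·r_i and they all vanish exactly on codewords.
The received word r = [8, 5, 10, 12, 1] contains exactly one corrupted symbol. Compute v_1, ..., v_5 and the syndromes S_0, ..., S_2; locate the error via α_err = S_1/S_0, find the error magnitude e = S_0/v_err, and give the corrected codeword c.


S = (12, 5, 1), error at position 1, error magnitude e = 8, c = [0, 5, 10, 12, 1].

Step 1: column multipliers v_i = (∏_{j≠i}(α_i − α_j))^{−1} mod 13.
  i = 1 (α = 8): (8−12)(8−3)(8−2)(8−1) = (−4)·5·6·7 = −840 ≡ 5, so v_1 = 5^{−1} = 8 (mod 13).
  i = 2 (α = 12): (12−8)(12−3)(12−2)(12−1) = 4·9·10·11 = 3960 ≡ 8, so v_2 = 8^{−1} = 5 (mod 13).
  i = 3 (α = 3): (3−8)(3−12)(3−2)(3−1) = (−5)·(−9)·1·2 = 90 ≡ 12, so v_3 = 12^{−1} = 12 (mod 13).
  i = 4 (α = 2): (2−8)(2−12)(2−3)(2−1) = (−6)·(−10)·(−1)·1 = −60 ≡ 5, so v_4 = 5^{−1} = 8 (mod 13).
  i = 5 (α = 1): (1−8)(1−12)(1−3)(1−2) = (−7)·(−11)·(−2)·(−1) = 154 ≡ 11, so v_5 = 11^{−1} = 6 (mod 13).
  v = [8, 5, 12, 8, 6].
Step 2: syndromes of r = [8, 5, 10, 12, 1] (all sums mod 13).
  S_0 = Σ v_i r_i = 8·8 + 5·5 + 12·10 + 8·12 + 6·1 = 311 ≡ 12.
  S_1 = Σ v_i α_i r_i = 8·8·8 + 5·12·5 + 12·3·10 + 8·2·12 + 6·1·1 = 1370 ≡ 5.
  α_i^2 mod 13 = [12, 1, 9, 4, 1].
  S_2 = Σ v_i α_i^2 r_i = 8·12·8 + 5·1·5 + 12·9·10 + 8·4·12 + 6·1·1 = 2263 ≡ 1.
  S = (12, 5, 1) ≠ 0, so r is not a codeword (an error is present).
Step 3: locate the error. For a single error e at position i, S_ℓ = v_i·e·α_i^ℓ, so α_err = S_1/S_0.
  S_0^{−1} = 12^{−1} = 12 (mod 13), so α_err = 5·12 = 60 ≡ 8 = α_1. Error position i = 1.
  Consistency check: S_2/S_1 = 1·8 = 8 ≡ 8 = α_err ✓ (single-error assumption holds).
Step 4: error magnitude e = S_0/v_1 = S_0·∏_{j≠1}(α_1 − α_j) = 12·5 = 60 ≡ 8 (mod 13).
Step 5: correct position 1: c_1 = r_1 − e = 8 − 8 ≡ 0 (mod 13). Hence c = [0, 5, 10, 12, 1].
  Check: interpolating c through the α_i gives m(x) = 3 + 11·x (degree < 2) with m(α_i) = c_i for every i, so c is indeed a codeword.


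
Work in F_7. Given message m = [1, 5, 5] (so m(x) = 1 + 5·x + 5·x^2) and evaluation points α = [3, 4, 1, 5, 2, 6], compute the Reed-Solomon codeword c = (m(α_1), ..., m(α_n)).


c = [5, 3, 4, 4, 3, 1]

Message polynomial: m(x) = 1 + 5·x + 5·x^2 (mod 7).
For each evaluation point α_i, compute m(α_i) mod 7:
  α_1 = 3: Horner steps 5 → 6 → 5, so m(3) = 5.
  α_2 = 4: Horner steps 5 → 4 → 3, so m(4) = 3.
  α_3 = 1: Horner steps 5 → 3 → 4, so m(1) = 4.
  α_4 = 5: Horner steps 5 → 2 → 4, so m(5) = 4.
  α_5 = 2: Horner steps 5 → 1 → 3, so m(2) = 3.
  α_6 = 6: Horner steps 5 → 0 → 1, so m(6) = 1.
Codeword c = [5, 3, 4, 4, 3, 1] ∈ F_7^6.


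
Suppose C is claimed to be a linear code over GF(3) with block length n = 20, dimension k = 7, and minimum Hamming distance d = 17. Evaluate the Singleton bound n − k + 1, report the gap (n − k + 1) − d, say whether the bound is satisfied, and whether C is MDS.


Singleton RHS = n − k + 1 = 14, slack = -3, bound violated (no such code; not MDS).

Singleton bound: d ≤ n − k + 1.
Here n = 20, k = 7, so n − k + 1 = 14.
Given d = 17, check d ≤ 14: NO.
Slack = (n − k + 1) − d = -3.
The slack is negative: d = 17 exceeds n − k + 1 = 14 by 3, so the Singleton bound is violated and no linear [20, 7, 17]_3 code can exist. In particular it is not MDS (MDS requires d = n − k + 1 exactly).
Description: the claimed parameters are [20, 7, 17]_3; such a code would be impossible (violates the Singleton bound).


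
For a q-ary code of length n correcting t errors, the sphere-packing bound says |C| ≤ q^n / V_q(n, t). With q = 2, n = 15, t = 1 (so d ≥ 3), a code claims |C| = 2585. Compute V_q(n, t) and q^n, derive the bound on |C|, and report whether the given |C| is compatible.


V_q(n, t) = 16, q^n = 32768, Hamming bound = 2048, |C| = 2585 > bound (violated).

Step 1: Compute V_q(n, t) = Σ_{j=0}^1 C(n, j) (q−1)^j.
  j = 0: C(15,0)·(1)^0 = 1·1 = 1.
  j = 1: C(15,1)·(1)^1 = 15·1 = 15.
  V_q(n, t) = 1 + 15 = 16.
Step 2: q^n = 2^15 = 32768.
Step 3: Hamming bound ⌊q^n / V_q(n,t)⌋ = ⌊32768/16⌋ = 2048.
Step 4: Compare |C| = 2585 to 2048: violated.
The claimed |C| lies above the Hamming bound, so no 2-ary code of length 15 with d ≥ 3 can have 2585 codewords.


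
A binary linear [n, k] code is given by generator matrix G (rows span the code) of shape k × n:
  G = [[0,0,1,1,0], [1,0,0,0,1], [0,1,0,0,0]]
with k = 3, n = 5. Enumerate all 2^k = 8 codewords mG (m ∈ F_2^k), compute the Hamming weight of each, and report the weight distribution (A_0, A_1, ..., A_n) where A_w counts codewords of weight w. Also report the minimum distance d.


Weight distribution: A_0 = 1, A_1 = 1, A_2 = 2, A_3 = 2, A_4 = 1, A_5 = 1. Minimum distance d = 1.

Enumerate all 2^3 = 8 messages m ∈ F_2^3.
For each, compute codeword c = mG in F_2^5, then tally its weight.
  m = 000 → c = 00000, weight = 0.
  m = 100 → c = 00110, weight = 2.
  m = 010 → c = 10001, weight = 2.
  m = 110 → c = 10111, weight = 4.
  m = 001 → c = 01000, weight = 1.
  m = 101 → c = 01110, weight = 3.
  m = 011 → c = 11001, weight = 3.
  m = 111 → c = 11111, weight = 5.
Tally weights:
  weight 0: 1 codewords.
  weight 1: 1 codewords.
  weight 2: 2 codewords.
  weight 3: 2 codewords.
  weight 4: 1 codewords.
  weight 5: 1 codewords.
Minimum distance d = smallest w > 0 with A_w > 0 = 1.
Sanity: Σ A_w = 8 = 2^3 = 8 ✓.


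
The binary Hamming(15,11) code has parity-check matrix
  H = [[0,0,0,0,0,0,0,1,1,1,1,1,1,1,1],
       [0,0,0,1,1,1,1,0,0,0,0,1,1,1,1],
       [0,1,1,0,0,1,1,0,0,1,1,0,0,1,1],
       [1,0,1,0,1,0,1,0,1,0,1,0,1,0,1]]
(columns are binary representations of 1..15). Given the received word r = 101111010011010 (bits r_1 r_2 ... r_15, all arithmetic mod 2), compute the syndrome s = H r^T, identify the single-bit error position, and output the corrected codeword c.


s = (0, 1, 0, 0)^T, error position = 4, corrected codeword c = 101011010011010

Compute s = H r^T mod 2 one row at a time:
  s_1 = 1 + 0 + 0 + 1 + 1 + 0 + 1 + 0 = 4 ≡ 0 (mod 2).
  s_2 = 1 + 1 + 1 + 0 + 1 + 0 + 1 + 0 = 5 ≡ 1 (mod 2).
  s_3 = 0 + 1 + 1 + 0 + 0 + 1 + 1 + 0 = 4 ≡ 0 (mod 2).
  s_4 = 1 + 1 + 1 + 0 + 0 + 1 + 0 + 0 = 4 ≡ 0 (mod 2).
s = (0, 1, 0, 0)^T — this equals column 4 of H (binary 0100), so error is at position 4.
Correct: flip bit 4 of r = 101111010011010 to get c = 101011010011010.


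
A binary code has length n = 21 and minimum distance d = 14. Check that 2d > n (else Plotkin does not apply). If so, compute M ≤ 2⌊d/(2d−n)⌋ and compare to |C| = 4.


Plotkin bound M ≤ 4; given |C| = 4 ≤ bound (satisfied).

Check applicability: 2d = 28, n = 21.
2d − n = 7 > 0, so Plotkin applies.
Compute d/(2d−n) = 14/7 ≈ 2.0000.
⌊d/(2d−n)⌋ = 2.
Plotkin bound: M ≤ 2·2 = 4.
Given |C| = 4, check: satisfied.
This |C| is at the Plotkin bound.


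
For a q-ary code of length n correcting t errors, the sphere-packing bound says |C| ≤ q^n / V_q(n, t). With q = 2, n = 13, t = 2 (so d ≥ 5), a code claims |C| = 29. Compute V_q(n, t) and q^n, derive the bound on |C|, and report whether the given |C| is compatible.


V_q(n, t) = 92, q^n = 8192, Hamming bound = 89, |C| = 29 ≤ bound (satisfied).

Step 1: Compute V_q(n, t) = Σ_{j=0}^2 C(n, j) (q−1)^j.
  j = 0: C(13,0)·(1)^0 = 1·1 = 1.
  j = 1: C(13,1)·(1)^1 = 13·1 = 13.
  j = 2: C(13,2)·(1)^2 = 78·1 = 78.
  V_q(n, t) = 1 + 13 + 78 = 92.
Step 2: q^n = 2^13 = 8192.
Step 3: Hamming bound ⌊q^n / V_q(n,t)⌋ = ⌊8192/92⌋ = 89.
Step 4: Compare |C| = 29 to 89: satisfied.
The claimed |C| lies below the Hamming bound.


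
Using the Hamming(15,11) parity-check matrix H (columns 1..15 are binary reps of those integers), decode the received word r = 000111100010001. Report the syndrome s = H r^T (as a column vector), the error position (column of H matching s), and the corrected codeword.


s = (0, 1, 0, 0)^T, error position = 4, corrected codeword c = 000011100010001

Compute s = H r^T mod 2 one row at a time:
  s_1 = 0 + 0 + 0 + 1 + 0 + 0 + 0 + 1 = 2 ≡ 0 (mod 2).
  s_2 = 1 + 1 + 1 + 1 + 0 + 0 + 0 + 1 = 5 ≡ 1 (mod 2).
  s_3 = 0 + 0 + 1 + 1 + 0 + 1 + 0 + 1 = 4 ≡ 0 (mod 2).
  s_4 = 0 + 0 + 1 + 1 + 0 + 1 + 0 + 1 = 4 ≡ 0 (mod 2).
s = (0, 1, 0, 0)^T — this equals column 4 of H (binary 0100), so error is at position 4.
Correct: flip bit 4 of r = 000111100010001 to get c = 000011100010001.


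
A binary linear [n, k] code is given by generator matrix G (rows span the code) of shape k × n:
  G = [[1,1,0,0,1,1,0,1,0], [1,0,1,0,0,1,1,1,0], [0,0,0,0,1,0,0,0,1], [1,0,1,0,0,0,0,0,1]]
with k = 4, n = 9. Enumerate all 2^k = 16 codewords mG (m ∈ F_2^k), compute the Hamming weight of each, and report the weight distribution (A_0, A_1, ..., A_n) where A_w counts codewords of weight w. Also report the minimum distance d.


Weight distribution: A_0 = 1, A_2 = 1, A_3 = 3, A_4 = 5, A_5 = 4, A_6 = 1, A_7 = 1. Minimum distance d = 2.

Enumerate all 2^4 = 16 messages m ∈ F_2^4.
For each, compute codeword c = mG in F_2^9, then tally its weight.
  m = 0000 → c = 000000000, weight = 0.
  m = 1000 → c = 110011010, weight = 5.
  m = 0100 → c = 101001110, weight = 5.
  m = 1100 → c = 011010100, weight = 4.
  m = 0010 → c = 000010001, weight = 2.
  m = 1010 → c = 110001011, weight = 5.
  m = 0110 → c = 101011111, weight = 7.
  m = 1110 → c = 011000101, weight = 4.
  m = 0001 → c = 101000001, weight = 3.
  m = 1001 → c = 011011011, weight = 6.
  m = 0101 → c = 000001111, weight = 4.
  m = 1101 → c = 110010101, weight = 5.
  m = 0011 → c = 101010000, weight = 3.
  m = 1011 → c = 011001010, weight = 4.
  m = 0111 → c = 000011110, weight = 4.
  m = 1111 → c = 110000100, weight = 3.
Tally weights:
  weight 0: 1 codewords.
  weight 2: 1 codewords.
  weight 3: 3 codewords.
  weight 4: 5 codewords.
  weight 5: 4 codewords.
  weight 6: 1 codewords.
  weight 7: 1 codewords.
Minimum distance d = smallest w > 0 with A_w > 0 = 2.
Sanity: Σ A_w = 16 = 2^4 = 16 ✓.


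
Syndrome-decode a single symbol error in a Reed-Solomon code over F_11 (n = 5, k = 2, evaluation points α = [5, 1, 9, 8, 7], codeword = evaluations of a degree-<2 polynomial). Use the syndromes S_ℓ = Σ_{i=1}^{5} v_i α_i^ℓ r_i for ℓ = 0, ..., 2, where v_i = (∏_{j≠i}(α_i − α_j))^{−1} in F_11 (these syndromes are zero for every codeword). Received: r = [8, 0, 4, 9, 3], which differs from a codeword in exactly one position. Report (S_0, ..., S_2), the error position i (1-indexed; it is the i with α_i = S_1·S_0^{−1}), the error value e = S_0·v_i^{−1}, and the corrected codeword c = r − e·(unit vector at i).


S = (2, 10, 6), error at position 1, error magnitude e = 6, c = [2, 0, 4, 9, 3].

Step 1: column multipliers v_i = (∏_{j≠i}(α_i − α_j))^{−1} mod 11.
  i = 1 (α = 5): (5−1)(5−9)(5−8)(5−7) = 4·(−4)·(−3)·(−2) = −96 ≡ 3, so v_1 = 3^{−1} = 4 (mod 11).
  i = 2 (α = 1): (1−5)(1−9)(1−8)(1−7) = (−4)·(−8)·(−7)·(−6) = 1344 ≡ 2, so v_2 = 2^{−1} = 6 (mod 11).
  i = 3 (α = 9): (9−5)(9−1)(9−8)(9−7) = 4·8·1·2 = 64 ≡ 9, so v_3 = 9^{−1} = 5 (mod 11).
  i = 4 (α = 8): (8−5)(8−1)(8−9)(8−7) = 3·7·(−1)·1 = −21 ≡ 1, so v_4 = 1^{−1} = 1 (mod 11).
  i = 5 (α = 7): (7−5)(7−1)(7−9)(7−8) = 2·6·(−2)·(−1) = 24 ≡ 2, so v_5 = 2^{−1} = 6 (mod 11).
  v = [4, 6, 5, 1, 6].
Step 2: syndromes of r = [8, 0, 4, 9, 3] (all sums mod 11).
  S_0 = Σ v_i r_i = 4·8 + 6·0 + 5·4 + 1·9 + 6·3 = 79 ≡ 2.
  S_1 = Σ v_i α_i r_i = 4·5·8 + 6·1·0 + 5·9·4 + 1·8·9 + 6·7·3 = 538 ≡ 10.
  α_i^2 mod 11 = [3, 1, 4, 9, 5].
  S_2 = Σ v_i α_i^2 r_i = 4·3·8 + 6·1·0 + 5·4·4 + 1·9·9 + 6·5·3 = 347 ≡ 6.
  S = (2, 10, 6) ≠ 0, so r is not a codeword (an error is present).
Step 3: locate the error. For a single error e at position i, S_ℓ = v_i·e·α_i^ℓ, so α_err = S_1/S_0.
  S_0^{−1} = 2^{−1} = 6 (mod 11), so α_err = 10·6 = 60 ≡ 5 = α_1. Error position i = 1.
  Consistency check: S_2/S_1 = 6·10 = 60 ≡ 5 = α_err ✓ (single-error assumption holds).
Step 4: error magnitude e = S_0/v_1 = S_0·∏_{j≠1}(α_1 − α_j) = 2·3 = 6 ≡ 6 (mod 11).
Step 5: correct position 1: c_1 = r_1 − e = 8 − 6 ≡ 2 (mod 11). Hence c = [2, 0, 4, 9, 3].
  Check: interpolating c through the α_i gives m(x) = 5 + 6·x (degree < 2) with m(α_i) = c_i for every i, so c is indeed a codeword.


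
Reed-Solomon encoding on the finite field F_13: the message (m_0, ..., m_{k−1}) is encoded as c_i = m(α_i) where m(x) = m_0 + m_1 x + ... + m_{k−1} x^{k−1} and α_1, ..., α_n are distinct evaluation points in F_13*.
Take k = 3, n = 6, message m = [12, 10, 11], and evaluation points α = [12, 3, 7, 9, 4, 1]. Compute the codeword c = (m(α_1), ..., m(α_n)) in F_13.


c = [0, 11, 10, 5, 7, 7]

Message polynomial: m(x) = 12 + 10·x + 11·x^2 (mod 13).
For each evaluation point α_i, compute m(α_i) mod 13:
  α_1 = 12: Horner steps 11 → 12 → 0, so m(12) = 0.
  α_2 = 3: Horner steps 11 → 4 → 11, so m(3) = 11.
  α_3 = 7: Horner steps 11 → 9 → 10, so m(7) = 10.
  α_4 = 9: Horner steps 11 → 5 → 5, so m(9) = 5.
  α_5 = 4: Horner steps 11 → 2 → 7, so m(4) = 7.
  α_6 = 1: Horner steps 11 → 8 → 7, so m(1) = 7.
Codeword c = [0, 11, 10, 5, 7, 7] ∈ F_13^6.


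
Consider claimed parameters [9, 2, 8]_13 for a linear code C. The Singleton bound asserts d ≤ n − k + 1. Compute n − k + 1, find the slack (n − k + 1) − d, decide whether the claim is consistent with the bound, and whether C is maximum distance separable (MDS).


Singleton RHS = n − k + 1 = 8, slack = 0, bound satisfied, MDS.

Singleton bound: d ≤ n − k + 1.
Here n = 9, k = 2, so n − k + 1 = 8.
Given d = 8, check d ≤ 8: YES.
Slack = (n − k + 1) − d = 0.
The code is MDS (slack = 0).
Description: the claimed parameters are [9, 2, 8]_13; such a code would be MDS (meets Singleton bound).


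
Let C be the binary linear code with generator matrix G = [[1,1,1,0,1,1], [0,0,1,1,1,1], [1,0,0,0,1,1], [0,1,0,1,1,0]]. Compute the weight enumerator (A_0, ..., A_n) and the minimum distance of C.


Weight distribution: A_0 = 1, A_1 = 1, A_2 = 2, A_3 = 6, A_4 = 5, A_5 = 1. Minimum distance d = 1.

Enumerate all 2^4 = 16 messages m ∈ F_2^4.
For each, compute codeword c = mG in F_2^6, then tally its weight.
  m = 0000 → c = 000000, weight = 0.
  m = 1000 → c = 111011, weight = 5.
  m = 0100 → c = 001111, weight = 4.
  m = 1100 → c = 110100, weight = 3.
  m = 0010 → c = 100011, weight = 3.
  m = 1010 → c = 011000, weight = 2.
  m = 0110 → c = 101100, weight = 3.
  m = 1110 → c = 010111, weight = 4.
  m = 0001 → c = 010110, weight = 3.
  m = 1001 → c = 101101, weight = 4.
  m = 0101 → c = 011001, weight = 3.
  m = 1101 → c = 100010, weight = 2.
  m = 0011 → c = 110101, weight = 4.
  m = 1011 → c = 001110, weight = 3.
  m = 0111 → c = 111010, weight = 4.
  m = 1111 → c = 000001, weight = 1.
Tally weights:
  weight 0: 1 codewords.
  weight 1: 1 codewords.
  weight 2: 2 codewords.
  weight 3: 6 codewords.
  weight 4: 5 codewords.
  weight 5: 1 codewords.
Minimum distance d = smallest w > 0 with A_w > 0 = 1.
Sanity: Σ A_w = 16 = 2^4 = 16 ✓.


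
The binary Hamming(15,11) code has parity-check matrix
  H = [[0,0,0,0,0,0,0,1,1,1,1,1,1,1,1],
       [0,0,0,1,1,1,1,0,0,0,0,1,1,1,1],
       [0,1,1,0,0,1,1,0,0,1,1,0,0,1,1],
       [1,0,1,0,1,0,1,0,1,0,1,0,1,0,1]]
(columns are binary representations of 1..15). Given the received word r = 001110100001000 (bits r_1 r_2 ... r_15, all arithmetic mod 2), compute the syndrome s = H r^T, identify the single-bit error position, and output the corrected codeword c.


s = (1, 0, 0, 1)^T, error position = 9, corrected codeword c = 001110101001000

Compute s = H r^T mod 2 one row at a time:
  s_1 = 0 + 0 + 0 + 0 + 1 + 0 + 0 + 0 = 1 ≡ 1 (mod 2).
  s_2 = 1 + 1 + 0 + 1 + 1 + 0 + 0 + 0 = 4 ≡ 0 (mod 2).
  s_3 = 0 + 1 + 0 + 1 + 0 + 0 + 0 + 0 = 2 ≡ 0 (mod 2).
  s_4 = 0 + 1 + 1 + 1 + 0 + 0 + 0 + 0 = 3 ≡ 1 (mod 2).
s = (1, 0, 0, 1)^T — this equals column 9 of H (binary 1001), so error is at position 9.
Correct: flip bit 9 of r = 001110100001000 to get c = 001110101001000.


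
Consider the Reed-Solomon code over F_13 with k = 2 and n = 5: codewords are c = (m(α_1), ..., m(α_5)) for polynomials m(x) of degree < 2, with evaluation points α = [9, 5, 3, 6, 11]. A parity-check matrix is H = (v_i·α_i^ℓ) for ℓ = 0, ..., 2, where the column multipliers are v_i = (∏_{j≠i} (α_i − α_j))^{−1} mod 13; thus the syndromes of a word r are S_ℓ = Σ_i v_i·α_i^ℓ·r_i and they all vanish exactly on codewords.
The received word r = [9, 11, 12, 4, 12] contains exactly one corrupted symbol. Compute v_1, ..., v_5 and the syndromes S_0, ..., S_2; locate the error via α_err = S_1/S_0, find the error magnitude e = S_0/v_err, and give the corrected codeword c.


S = (9, 8, 10), error at position 5, error magnitude e = 4, c = [9, 11, 12, 4, 8].

Step 1: column multipliers v_i = (∏_{j≠i}(α_i − α_j))^{−1} mod 13.
  i = 1 (α = 9): (9−5)(9−3)(9−6)(9−11) = 4·6·3·(−2) = −144 ≡ 12, so v_1 = 12^{−1} = 12 (mod 13).
  i = 2 (α = 5): (5−9)(5−3)(5−6)(5−11) = (−4)·2·(−1)·(−6) = −48 ≡ 4, so v_2 = 4^{−1} = 10 (mod 13).
  i = 3 (α = 3): (3−9)(3−5)(3−6)(3−11) = (−6)·(−2)·(−3)·(−8) = 288 ≡ 2, so v_3 = 2^{−1} = 7 (mod 13).
  i = 4 (α = 6): (6−9)(6−5)(6−3)(6−11) = (−3)·1·3·(−5) = 45 ≡ 6, so v_4 = 6^{−1} = 11 (mod 13).
  i = 5 (α = 11): (11−9)(11−5)(11−3)(11−6) = 2·6·8·5 = 480 ≡ 12, so v_5 = 12^{−1} = 12 (mod 13).
  v = [12, 10, 7, 11, 12].
Step 2: syndromes of r = [9, 11, 12, 4, 12] (all sums mod 13).
  S_0 = Σ v_i r_i = 12·9 + 10·11 + 7·12 + 11·4 + 12·12 = 490 ≡ 9.
  S_1 = Σ v_i α_i r_i = 12·9·9 + 10·5·11 + 7·3·12 + 11·6·4 + 12·11·12 = 3622 ≡ 8.
  α_i^2 mod 13 = [3, 12, 9, 10, 4].
  S_2 = Σ v_i α_i^2 r_i = 12·3·9 + 10·12·11 + 7·9·12 + 11·10·4 + 12·4·12 = 3416 ≡ 10.
  S = (9, 8, 10) ≠ 0, so r is not a codeword (an error is present).
Step 3: locate the error. For a single error e at position i, S_ℓ = v_i·e·α_i^ℓ, so α_err = S_1/S_0.
  S_0^{−1} = 9^{−1} = 3 (mod 13), so α_err = 8·3 = 24 ≡ 11 = α_5. Error position i = 5.
  Consistency check: S_2/S_1 = 10·5 = 50 ≡ 11 = α_err ✓ (single-error assumption holds).
Step 4: error magnitude e = S_0/v_5 = S_0·∏_{j≠5}(α_5 − α_j) = 9·12 = 108 ≡ 4 (mod 13).
Step 5: correct position 5: c_5 = r_5 − e = 12 − 4 ≡ 8 (mod 13). Hence c = [9, 11, 12, 4, 8].
  Check: interpolating c through the α_i gives m(x) = 7 + 6·x (degree < 2) with m(α_i) = c_i for every i, so c is indeed a codeword.
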